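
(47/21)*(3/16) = 47/112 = 0.42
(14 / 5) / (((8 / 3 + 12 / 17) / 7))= 2499 / 430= 5.81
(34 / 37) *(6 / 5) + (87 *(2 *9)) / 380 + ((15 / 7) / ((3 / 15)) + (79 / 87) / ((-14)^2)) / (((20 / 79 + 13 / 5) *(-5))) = 302109049231 / 67549878060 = 4.47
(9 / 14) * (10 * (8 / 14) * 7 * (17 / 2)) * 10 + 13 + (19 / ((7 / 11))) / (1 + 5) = 92555 / 42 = 2203.69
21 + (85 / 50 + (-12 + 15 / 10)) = 61 / 5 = 12.20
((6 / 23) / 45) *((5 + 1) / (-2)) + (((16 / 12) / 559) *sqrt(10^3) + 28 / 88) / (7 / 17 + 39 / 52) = 0.32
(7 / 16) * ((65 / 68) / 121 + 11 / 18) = 320873 / 1184832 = 0.27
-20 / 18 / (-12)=5 / 54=0.09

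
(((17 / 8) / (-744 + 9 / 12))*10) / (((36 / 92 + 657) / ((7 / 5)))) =-391 / 6421680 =-0.00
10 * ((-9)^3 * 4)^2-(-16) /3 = 255091696 /3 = 85030565.33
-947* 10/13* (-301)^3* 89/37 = 22984733489830/481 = 47785308710.67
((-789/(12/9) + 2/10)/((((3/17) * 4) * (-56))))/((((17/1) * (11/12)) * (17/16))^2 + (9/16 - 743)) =-19308192/604211125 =-0.03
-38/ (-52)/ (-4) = -19/ 104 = -0.18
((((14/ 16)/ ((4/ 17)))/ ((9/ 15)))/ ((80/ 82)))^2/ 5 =23804641/ 2949120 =8.07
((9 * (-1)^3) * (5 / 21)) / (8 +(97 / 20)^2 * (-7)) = 6000 / 438641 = 0.01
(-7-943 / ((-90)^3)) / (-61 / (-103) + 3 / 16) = -8.98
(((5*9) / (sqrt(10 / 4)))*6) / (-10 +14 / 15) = -405*sqrt(10) / 68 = -18.83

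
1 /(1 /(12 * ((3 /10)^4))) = 243 /2500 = 0.10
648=648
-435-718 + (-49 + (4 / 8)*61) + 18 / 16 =-9363 / 8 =-1170.38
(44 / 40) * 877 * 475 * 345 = 316180425 / 2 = 158090212.50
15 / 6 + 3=11 / 2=5.50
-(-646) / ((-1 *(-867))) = 38 / 51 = 0.75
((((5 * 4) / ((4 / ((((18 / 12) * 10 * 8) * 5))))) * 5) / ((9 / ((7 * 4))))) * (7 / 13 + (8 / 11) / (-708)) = 1904420000 / 75933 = 25080.27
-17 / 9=-1.89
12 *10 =120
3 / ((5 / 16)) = 48 / 5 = 9.60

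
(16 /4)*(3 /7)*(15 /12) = 2.14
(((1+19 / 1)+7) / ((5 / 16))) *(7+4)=950.40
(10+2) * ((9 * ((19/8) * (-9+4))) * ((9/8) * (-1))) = 23085/16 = 1442.81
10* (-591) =-5910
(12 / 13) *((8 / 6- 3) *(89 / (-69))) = 1780 / 897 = 1.98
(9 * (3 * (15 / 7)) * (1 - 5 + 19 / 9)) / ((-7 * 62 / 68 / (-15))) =-390150 / 1519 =-256.85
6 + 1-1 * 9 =-2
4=4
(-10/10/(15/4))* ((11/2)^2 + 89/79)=-661/79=-8.37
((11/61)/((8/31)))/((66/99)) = 1023/976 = 1.05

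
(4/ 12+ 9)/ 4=7/ 3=2.33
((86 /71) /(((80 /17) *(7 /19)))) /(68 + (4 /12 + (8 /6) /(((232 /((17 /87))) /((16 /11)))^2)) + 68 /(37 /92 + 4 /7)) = 609769510242057 /120599908417152920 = 0.01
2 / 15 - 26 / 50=-29 / 75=-0.39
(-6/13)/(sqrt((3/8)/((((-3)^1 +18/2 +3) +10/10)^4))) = -400 * sqrt(6)/13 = -75.37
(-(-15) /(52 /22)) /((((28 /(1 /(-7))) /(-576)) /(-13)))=-11880 /49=-242.45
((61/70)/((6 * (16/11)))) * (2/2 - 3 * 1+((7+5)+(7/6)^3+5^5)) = 454604513/1451520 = 313.19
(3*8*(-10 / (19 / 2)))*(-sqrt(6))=480*sqrt(6) / 19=61.88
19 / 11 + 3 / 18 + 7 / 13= 2087 / 858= 2.43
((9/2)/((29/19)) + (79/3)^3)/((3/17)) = 486214943/4698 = 103494.03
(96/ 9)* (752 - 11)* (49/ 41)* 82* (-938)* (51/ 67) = -553058688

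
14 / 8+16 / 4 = 5.75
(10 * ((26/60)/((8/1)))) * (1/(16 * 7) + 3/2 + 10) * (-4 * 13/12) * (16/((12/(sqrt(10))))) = -217841 * sqrt(10)/6048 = -113.90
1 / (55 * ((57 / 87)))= 29 / 1045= 0.03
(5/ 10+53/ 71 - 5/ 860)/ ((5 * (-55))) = -15151/ 3358300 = -0.00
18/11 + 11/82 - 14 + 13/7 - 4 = -90747/6314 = -14.37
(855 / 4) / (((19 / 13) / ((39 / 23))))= 22815 / 92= 247.99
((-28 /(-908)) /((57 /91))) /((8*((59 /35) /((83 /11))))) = 1850485 /67179288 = 0.03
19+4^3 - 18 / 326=13520 / 163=82.94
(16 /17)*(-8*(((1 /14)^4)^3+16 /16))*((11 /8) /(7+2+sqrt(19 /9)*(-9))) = 623633036128267 /602372818987520+623633036128267*sqrt(19) /1807118456962560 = 2.54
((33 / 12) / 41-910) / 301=-3.02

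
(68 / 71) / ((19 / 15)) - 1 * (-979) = 1321691 / 1349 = 979.76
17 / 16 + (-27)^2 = 11681 / 16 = 730.06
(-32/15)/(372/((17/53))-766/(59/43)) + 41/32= 1.28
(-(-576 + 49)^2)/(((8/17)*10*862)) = -68.47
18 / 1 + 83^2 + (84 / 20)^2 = 6924.64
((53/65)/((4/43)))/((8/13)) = 2279/160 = 14.24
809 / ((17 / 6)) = 4854 / 17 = 285.53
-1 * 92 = -92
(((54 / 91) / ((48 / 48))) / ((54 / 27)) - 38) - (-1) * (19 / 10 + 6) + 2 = -25301 / 910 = -27.80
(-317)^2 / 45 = 100489 / 45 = 2233.09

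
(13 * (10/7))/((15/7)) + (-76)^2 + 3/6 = 34711/6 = 5785.17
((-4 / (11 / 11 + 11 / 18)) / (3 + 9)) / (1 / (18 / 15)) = -36 / 145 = -0.25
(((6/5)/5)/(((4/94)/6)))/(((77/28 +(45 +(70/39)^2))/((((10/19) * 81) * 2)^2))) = 4826.42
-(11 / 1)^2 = -121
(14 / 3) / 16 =7 / 24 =0.29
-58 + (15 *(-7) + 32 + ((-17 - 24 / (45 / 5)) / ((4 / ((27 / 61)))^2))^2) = -464128574207 / 3544535296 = -130.94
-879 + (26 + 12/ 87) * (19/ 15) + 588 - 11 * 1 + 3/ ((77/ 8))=-8996096/ 33495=-268.58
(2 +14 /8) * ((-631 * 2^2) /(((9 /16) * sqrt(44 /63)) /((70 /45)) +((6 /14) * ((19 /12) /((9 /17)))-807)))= 2318394960 * sqrt(77) /4617271890733 +54240405226560 /4617271890733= 11.75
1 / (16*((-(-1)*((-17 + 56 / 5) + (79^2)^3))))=5 / 19446996441216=0.00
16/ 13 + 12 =13.23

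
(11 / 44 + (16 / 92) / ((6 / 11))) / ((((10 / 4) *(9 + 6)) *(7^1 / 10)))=157 / 7245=0.02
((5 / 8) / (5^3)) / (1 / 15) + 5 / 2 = 103 / 40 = 2.58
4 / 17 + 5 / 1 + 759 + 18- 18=12992 / 17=764.24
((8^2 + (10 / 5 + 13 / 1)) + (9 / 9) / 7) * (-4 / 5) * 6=-13296 / 35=-379.89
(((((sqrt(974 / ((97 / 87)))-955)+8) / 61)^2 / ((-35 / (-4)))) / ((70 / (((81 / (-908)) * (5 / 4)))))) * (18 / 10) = -63477828819 / 802940450200+690363 * sqrt(8219586) / 401470225100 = -0.07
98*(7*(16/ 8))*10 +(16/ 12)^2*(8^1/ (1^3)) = 123608/ 9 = 13734.22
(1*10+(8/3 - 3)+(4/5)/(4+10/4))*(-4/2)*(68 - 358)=221444/39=5678.05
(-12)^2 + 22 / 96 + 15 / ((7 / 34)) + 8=75629 / 336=225.09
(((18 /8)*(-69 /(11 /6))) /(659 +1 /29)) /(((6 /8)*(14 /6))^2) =-54027 /1287671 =-0.04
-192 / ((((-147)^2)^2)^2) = -64 / 72680419155717387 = -0.00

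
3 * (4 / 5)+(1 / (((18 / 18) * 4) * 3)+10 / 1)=749 / 60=12.48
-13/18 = -0.72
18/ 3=6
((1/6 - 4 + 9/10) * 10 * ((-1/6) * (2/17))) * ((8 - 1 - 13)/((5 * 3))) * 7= -1232/765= -1.61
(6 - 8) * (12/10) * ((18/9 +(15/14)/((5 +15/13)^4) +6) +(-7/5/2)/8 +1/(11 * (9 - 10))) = -29605233939/1576960000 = -18.77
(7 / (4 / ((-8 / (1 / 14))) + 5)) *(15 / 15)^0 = 196 / 139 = 1.41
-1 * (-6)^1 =6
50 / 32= 25 / 16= 1.56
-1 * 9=-9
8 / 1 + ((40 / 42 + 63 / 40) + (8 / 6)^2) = 31009 / 2520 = 12.31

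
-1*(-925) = 925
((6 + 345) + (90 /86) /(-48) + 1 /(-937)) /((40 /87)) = 19684577631 /25786240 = 763.38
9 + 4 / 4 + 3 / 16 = 163 / 16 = 10.19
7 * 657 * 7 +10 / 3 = 96589 / 3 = 32196.33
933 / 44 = 21.20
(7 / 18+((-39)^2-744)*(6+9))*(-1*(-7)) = 1468579 / 18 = 81587.72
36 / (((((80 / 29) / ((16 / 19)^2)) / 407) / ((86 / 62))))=292336704 / 55955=5224.50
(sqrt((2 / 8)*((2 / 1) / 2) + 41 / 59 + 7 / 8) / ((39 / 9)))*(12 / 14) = 9*sqrt(101362) / 10738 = 0.27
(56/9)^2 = 3136/81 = 38.72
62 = 62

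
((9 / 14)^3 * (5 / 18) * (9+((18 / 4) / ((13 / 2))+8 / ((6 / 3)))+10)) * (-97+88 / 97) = -3194235 / 19012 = -168.01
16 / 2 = 8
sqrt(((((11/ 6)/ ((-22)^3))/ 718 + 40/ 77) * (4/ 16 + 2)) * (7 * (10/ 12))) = sqrt(27219654635)/ 63184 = 2.61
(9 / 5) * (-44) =-396 / 5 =-79.20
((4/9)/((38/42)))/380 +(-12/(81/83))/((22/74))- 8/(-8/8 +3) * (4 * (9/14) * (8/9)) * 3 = -258131809/3752595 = -68.79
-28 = -28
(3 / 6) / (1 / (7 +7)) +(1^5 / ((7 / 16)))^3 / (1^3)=6497 / 343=18.94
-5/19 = -0.26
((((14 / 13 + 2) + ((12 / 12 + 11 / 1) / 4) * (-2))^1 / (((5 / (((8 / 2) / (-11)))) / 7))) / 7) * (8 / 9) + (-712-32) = -4786424 / 6435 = -743.81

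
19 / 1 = 19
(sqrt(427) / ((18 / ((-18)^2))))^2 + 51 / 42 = 1936889 / 14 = 138349.21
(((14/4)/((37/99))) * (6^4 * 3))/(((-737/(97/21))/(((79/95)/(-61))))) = 44690616/14365805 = 3.11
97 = 97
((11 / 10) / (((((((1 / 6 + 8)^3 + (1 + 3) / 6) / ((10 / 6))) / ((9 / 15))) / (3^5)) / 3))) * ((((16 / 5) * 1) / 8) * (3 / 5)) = 5196312 / 14724125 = 0.35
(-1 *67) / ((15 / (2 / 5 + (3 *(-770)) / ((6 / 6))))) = 773716 / 75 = 10316.21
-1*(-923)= 923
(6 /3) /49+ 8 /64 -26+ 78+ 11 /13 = 270149 /5096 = 53.01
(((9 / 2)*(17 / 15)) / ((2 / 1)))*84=1071 / 5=214.20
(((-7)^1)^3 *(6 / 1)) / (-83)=2058 / 83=24.80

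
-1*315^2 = -99225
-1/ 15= -0.07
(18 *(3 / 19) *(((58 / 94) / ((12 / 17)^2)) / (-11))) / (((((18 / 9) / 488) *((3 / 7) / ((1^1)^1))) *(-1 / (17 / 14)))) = 8691097 / 39292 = 221.19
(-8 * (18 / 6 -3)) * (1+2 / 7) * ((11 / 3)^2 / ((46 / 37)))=0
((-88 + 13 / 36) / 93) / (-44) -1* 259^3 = -2559395591293 / 147312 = -17373978.98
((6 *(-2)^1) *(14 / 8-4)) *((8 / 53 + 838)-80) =1084914 / 53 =20470.08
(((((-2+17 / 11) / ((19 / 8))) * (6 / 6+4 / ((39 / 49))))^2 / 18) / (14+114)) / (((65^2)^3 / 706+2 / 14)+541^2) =3411524375 / 633083107497762329694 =0.00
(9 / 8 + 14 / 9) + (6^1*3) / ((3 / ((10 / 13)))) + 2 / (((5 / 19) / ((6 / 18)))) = 46001 / 4680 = 9.83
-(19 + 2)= -21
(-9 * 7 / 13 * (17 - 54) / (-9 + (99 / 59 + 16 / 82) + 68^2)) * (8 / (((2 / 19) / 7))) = 749945637 / 36296702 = 20.66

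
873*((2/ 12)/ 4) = 36.38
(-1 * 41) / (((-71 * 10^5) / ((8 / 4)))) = 41 / 3550000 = 0.00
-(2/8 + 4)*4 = -17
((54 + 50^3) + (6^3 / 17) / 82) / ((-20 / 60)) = -261488238 / 697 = -375162.46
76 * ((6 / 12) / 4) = 19 / 2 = 9.50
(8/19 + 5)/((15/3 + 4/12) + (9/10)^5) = 30900000/33765793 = 0.92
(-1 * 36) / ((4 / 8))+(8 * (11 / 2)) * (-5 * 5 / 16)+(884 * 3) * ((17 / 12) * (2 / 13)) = 437.25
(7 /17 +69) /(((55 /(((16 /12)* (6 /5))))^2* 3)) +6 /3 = 2.02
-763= -763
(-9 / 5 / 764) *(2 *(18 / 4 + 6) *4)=-189 / 955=-0.20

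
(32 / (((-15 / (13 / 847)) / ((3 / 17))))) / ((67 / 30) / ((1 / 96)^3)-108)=-8 / 2735536419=-0.00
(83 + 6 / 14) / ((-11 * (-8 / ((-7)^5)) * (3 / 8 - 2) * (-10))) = -980.55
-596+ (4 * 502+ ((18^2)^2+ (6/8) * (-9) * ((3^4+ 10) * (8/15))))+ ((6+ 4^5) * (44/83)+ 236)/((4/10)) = 44826416/415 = 108015.46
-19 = -19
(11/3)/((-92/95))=-3.79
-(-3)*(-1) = -3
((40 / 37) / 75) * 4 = 0.06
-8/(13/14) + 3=-73/13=-5.62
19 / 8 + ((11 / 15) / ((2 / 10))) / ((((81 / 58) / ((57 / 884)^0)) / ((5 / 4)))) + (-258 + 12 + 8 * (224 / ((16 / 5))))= 621413 / 1944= 319.66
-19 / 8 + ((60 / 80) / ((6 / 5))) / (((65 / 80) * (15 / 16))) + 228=226.45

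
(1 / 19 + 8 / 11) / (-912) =-163 / 190608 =-0.00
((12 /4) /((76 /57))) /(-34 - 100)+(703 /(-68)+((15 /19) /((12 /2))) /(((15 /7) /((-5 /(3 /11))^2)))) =48069185 /4674456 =10.28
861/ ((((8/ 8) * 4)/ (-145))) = -124845/ 4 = -31211.25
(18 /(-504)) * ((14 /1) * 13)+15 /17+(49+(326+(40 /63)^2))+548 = 917.79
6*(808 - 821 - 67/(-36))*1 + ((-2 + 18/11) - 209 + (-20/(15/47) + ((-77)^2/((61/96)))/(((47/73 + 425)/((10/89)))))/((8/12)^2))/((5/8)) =-1076034878393/1739614470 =-618.55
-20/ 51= -0.39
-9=-9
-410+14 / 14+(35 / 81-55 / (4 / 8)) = -42004 / 81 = -518.57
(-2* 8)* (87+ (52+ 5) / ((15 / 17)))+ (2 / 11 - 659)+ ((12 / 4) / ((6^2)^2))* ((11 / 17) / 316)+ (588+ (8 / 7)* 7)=-317618510947 / 127638720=-2488.42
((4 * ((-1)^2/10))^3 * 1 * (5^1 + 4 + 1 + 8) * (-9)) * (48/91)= -62208/11375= -5.47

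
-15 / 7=-2.14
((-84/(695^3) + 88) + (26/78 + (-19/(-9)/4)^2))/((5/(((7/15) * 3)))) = 269866774369577/10876756950000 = 24.81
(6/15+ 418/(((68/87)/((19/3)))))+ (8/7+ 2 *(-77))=3849141/1190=3234.57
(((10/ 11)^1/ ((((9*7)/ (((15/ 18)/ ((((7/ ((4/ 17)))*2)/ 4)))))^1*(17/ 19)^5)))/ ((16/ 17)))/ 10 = 12380495/ 82652715684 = 0.00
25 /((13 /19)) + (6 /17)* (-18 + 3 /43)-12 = 173051 /9503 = 18.21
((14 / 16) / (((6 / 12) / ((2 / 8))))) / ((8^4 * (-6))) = -7 / 393216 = -0.00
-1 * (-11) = 11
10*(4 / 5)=8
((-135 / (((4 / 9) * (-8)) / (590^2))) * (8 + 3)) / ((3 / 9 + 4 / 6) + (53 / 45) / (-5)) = 261695053125 / 1376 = 190185358.38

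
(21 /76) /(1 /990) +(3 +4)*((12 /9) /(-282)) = 4396553 /16074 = 273.52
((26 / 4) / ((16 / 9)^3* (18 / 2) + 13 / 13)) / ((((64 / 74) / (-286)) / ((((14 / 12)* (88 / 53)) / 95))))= -142999857 / 168249560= -0.85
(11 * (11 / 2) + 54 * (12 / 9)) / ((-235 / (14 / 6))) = -371 / 282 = -1.32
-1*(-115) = 115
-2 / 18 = -0.11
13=13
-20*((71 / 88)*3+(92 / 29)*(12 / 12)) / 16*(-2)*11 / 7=10195 / 464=21.97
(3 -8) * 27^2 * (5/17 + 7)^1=-451980/17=-26587.06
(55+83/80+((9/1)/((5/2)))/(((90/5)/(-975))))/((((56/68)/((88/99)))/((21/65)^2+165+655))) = -654835734649/5323500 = -123008.50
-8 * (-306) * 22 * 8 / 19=22676.21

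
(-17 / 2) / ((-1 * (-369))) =-17 / 738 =-0.02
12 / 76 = 3 / 19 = 0.16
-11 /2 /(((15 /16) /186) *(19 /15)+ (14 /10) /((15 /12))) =-4.88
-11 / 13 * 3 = -33 / 13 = -2.54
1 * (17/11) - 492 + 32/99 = -48523/99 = -490.13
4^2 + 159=175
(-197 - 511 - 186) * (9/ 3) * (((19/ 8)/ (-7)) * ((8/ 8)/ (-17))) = -25479/ 476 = -53.53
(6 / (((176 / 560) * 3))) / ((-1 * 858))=-35 / 4719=-0.01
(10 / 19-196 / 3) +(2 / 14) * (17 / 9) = -77251 / 1197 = -64.54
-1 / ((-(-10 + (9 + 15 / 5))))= 0.50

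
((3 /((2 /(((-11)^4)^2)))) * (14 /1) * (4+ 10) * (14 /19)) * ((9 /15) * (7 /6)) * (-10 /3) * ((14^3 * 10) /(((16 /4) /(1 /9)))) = -14122700474830640 /171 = -82588891665676.26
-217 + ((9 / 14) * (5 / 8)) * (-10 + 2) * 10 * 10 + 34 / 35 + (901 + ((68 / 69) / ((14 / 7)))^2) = 60619424 / 166635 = 363.79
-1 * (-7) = 7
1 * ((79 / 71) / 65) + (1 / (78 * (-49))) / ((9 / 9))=22871 / 1356810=0.02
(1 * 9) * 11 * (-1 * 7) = -693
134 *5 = 670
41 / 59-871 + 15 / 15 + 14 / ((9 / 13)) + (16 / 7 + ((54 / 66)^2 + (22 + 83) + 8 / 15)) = -1665437563 / 2248785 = -740.59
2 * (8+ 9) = 34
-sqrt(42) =-6.48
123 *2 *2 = 492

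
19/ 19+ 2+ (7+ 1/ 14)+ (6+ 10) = 365/ 14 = 26.07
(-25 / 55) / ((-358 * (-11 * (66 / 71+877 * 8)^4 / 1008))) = -8004679515 / 166790104548712909599578518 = -0.00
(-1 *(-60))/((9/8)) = 160/3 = 53.33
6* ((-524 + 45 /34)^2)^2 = 299204914220551443 /668168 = 447798928144.65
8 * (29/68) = 58/17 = 3.41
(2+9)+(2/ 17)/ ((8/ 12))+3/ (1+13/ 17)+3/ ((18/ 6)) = 2359/ 170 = 13.88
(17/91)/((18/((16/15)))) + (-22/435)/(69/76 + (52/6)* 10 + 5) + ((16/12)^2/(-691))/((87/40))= 1797701232/192448243715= 0.01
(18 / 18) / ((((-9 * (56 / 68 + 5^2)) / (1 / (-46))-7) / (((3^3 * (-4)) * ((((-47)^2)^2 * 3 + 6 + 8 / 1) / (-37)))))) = 26877308652 / 6720199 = 3999.48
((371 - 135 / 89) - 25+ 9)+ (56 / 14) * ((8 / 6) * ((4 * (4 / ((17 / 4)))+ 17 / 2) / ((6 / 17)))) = 538.82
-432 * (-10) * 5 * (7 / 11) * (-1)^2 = 151200 / 11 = 13745.45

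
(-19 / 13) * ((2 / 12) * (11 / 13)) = -209 / 1014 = -0.21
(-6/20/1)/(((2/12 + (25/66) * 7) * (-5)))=33/1550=0.02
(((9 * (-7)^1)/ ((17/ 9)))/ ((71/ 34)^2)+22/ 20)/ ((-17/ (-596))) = -98372482/ 428485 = -229.58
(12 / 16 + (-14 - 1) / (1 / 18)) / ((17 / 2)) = -31.68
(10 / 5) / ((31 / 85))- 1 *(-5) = 10.48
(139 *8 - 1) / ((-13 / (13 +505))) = -44269.08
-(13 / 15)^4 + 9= 8.44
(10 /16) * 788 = 985 /2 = 492.50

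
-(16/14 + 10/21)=-34/21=-1.62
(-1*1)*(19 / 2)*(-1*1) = 19 / 2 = 9.50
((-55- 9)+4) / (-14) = 30 / 7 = 4.29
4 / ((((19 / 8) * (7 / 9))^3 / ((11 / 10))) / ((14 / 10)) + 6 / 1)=8211456 / 20719459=0.40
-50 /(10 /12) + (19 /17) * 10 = -830 /17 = -48.82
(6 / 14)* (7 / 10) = 3 / 10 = 0.30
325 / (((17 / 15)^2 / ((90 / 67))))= 6581250 / 19363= 339.89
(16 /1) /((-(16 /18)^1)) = -18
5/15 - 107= -320/3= -106.67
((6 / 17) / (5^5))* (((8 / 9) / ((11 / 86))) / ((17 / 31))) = 42656 / 29803125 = 0.00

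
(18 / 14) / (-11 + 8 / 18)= -0.12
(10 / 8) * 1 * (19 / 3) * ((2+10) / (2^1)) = 95 / 2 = 47.50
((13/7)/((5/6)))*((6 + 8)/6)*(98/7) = 364/5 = 72.80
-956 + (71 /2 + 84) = -1673 /2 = -836.50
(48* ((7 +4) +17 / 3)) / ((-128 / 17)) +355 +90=1355 / 4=338.75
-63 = -63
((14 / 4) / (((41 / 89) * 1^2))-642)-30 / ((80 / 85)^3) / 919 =-634.44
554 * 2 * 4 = 4432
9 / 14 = 0.64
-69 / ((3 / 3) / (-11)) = 759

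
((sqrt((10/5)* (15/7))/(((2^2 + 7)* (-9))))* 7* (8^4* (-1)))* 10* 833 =34119680* sqrt(210)/99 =4994354.92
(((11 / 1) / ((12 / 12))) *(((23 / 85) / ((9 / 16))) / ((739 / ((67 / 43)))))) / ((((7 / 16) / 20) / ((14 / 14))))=17357824 / 34033167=0.51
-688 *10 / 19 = -6880 / 19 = -362.11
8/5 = 1.60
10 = 10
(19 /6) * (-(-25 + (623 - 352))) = -779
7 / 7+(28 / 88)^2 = 533 / 484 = 1.10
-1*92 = -92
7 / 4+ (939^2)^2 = 3109727687371 / 4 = 777431921842.75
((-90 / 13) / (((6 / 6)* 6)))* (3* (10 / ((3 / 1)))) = -150 / 13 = -11.54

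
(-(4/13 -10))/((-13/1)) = -126/169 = -0.75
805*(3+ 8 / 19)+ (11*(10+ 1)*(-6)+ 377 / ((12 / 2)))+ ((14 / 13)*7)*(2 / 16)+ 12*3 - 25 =6232471 / 2964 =2102.72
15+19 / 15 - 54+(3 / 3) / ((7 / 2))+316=29248 / 105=278.55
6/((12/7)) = 7/2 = 3.50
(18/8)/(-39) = -3/52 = -0.06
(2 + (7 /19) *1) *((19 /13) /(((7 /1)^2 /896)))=5760 /91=63.30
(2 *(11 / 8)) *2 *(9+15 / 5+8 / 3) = 242 / 3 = 80.67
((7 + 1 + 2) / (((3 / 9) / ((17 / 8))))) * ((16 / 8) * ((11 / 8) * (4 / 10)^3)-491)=-3129003 / 100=-31290.03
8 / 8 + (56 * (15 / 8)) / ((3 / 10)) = 351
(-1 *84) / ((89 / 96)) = -8064 / 89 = -90.61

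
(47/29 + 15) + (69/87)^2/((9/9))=14507/841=17.25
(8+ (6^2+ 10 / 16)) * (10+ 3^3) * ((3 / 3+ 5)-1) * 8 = 66045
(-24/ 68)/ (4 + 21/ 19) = -114/ 1649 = -0.07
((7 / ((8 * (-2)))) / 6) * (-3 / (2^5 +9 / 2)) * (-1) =-7 / 1168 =-0.01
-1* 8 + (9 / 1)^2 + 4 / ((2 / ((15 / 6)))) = 78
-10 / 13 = -0.77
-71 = -71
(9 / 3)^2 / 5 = 9 / 5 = 1.80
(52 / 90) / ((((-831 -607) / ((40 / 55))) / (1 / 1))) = -104 / 355905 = -0.00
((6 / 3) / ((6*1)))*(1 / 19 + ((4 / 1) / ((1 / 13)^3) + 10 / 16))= 2929.56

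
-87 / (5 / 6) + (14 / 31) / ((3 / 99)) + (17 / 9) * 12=-66.83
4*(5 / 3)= 20 / 3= 6.67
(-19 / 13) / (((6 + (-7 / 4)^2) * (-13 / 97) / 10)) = 58976 / 4901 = 12.03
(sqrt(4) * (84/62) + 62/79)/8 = 0.44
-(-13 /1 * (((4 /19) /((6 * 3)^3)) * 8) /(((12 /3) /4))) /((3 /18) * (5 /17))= 1768 /23085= 0.08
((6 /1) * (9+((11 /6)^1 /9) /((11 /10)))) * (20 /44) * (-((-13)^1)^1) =32240 /99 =325.66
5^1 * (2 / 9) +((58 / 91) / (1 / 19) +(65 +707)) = 643096 / 819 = 785.22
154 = 154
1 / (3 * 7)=1 / 21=0.05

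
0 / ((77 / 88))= 0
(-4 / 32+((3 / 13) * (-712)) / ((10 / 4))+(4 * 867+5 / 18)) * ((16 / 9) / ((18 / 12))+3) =1799340923 / 126360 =14239.80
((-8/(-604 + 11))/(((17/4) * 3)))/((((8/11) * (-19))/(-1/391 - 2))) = 0.00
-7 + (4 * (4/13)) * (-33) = -619/13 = -47.62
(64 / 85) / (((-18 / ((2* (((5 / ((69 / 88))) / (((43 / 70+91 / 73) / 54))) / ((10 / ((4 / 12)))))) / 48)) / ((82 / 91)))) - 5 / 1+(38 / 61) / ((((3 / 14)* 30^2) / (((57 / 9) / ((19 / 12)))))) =-9944378990521 / 1990162620225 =-5.00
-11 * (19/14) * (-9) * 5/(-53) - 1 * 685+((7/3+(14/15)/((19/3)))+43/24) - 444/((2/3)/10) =-2073365463/281960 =-7353.40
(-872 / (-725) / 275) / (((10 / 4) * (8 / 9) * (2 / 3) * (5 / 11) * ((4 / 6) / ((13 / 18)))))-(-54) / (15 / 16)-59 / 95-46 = 378329807 / 34437500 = 10.99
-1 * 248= -248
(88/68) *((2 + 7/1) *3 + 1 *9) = 792/17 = 46.59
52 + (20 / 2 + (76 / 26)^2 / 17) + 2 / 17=179908 / 2873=62.62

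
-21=-21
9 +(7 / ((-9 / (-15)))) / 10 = 10.17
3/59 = 0.05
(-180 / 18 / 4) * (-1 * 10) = 25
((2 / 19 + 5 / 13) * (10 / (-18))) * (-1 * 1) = 605 / 2223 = 0.27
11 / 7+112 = 795 / 7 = 113.57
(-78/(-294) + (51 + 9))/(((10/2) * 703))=2953/172235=0.02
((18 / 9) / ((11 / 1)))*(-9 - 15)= -48 / 11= -4.36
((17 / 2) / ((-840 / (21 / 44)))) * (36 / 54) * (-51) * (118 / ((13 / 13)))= 19.38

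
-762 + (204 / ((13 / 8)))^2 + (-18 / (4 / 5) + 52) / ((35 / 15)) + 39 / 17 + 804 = 636185031 / 40222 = 15816.84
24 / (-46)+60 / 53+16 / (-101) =55640 / 123119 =0.45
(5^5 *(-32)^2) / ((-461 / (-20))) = 64000000 / 461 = 138828.63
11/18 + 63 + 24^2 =11513/18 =639.61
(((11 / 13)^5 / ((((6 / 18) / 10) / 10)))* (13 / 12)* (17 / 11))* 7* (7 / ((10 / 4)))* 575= 2455331.74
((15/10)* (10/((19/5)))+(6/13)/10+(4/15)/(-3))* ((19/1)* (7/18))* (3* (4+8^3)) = 5225360/117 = 44661.20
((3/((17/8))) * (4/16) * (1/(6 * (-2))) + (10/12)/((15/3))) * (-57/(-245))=19/595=0.03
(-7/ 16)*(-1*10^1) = 35/ 8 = 4.38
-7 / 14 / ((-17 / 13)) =13 / 34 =0.38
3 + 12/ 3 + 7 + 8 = 22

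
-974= -974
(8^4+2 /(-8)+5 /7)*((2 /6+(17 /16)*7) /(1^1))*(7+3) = 213917365 /672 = 318329.41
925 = 925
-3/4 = -0.75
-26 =-26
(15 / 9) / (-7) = -5 / 21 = -0.24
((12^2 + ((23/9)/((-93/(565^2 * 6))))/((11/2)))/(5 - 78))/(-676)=-7231691/37862253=-0.19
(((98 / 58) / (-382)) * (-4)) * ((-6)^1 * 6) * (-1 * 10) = 35280 / 5539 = 6.37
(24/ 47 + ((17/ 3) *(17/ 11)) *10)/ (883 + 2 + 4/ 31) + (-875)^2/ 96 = 10861263450899/ 1361852448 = 7975.36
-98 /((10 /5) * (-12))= 49 /12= 4.08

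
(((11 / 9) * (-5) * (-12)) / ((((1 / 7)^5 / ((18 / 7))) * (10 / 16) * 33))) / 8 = 19208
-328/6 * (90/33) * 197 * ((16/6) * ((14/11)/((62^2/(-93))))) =9046240/3751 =2411.69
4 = 4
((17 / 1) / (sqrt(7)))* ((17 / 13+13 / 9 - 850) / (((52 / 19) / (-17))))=136077962* sqrt(7) / 10647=33815.01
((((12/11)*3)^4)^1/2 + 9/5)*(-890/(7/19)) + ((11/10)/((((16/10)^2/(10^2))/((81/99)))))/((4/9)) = -267678887427/1874048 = -142834.60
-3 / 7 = -0.43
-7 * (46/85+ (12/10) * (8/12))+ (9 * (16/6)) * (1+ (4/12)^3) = 11858/765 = 15.50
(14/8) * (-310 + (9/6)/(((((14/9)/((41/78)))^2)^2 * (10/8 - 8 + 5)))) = -19048067827283/35110380032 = -542.52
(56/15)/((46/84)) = 784/115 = 6.82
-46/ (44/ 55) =-57.50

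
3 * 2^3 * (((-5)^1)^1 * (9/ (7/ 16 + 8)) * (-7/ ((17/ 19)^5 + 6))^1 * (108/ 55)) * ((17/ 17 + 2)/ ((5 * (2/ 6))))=2156464332288/ 4476024025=481.78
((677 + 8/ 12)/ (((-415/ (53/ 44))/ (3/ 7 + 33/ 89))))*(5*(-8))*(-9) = -3878964/ 6853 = -566.02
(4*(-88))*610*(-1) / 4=53680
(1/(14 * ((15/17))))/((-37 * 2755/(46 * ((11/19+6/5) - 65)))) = 111826/48419125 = 0.00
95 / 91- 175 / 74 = -8895 / 6734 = -1.32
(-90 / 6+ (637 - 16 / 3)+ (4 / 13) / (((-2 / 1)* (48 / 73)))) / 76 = 64109 / 7904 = 8.11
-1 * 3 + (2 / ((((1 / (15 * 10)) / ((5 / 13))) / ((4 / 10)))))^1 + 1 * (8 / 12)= 1709 / 39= 43.82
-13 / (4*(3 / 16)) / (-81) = 52 / 243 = 0.21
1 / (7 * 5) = 1 / 35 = 0.03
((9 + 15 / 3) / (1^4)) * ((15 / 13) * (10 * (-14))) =-29400 / 13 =-2261.54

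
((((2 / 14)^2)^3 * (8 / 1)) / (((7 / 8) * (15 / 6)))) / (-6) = -0.00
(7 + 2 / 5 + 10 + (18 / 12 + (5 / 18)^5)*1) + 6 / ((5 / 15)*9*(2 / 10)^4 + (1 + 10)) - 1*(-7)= 859288487959 / 32491121760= 26.45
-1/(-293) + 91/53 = 26716/15529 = 1.72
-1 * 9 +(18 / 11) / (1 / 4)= -27 / 11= -2.45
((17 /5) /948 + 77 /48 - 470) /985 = -2960239 /6225200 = -0.48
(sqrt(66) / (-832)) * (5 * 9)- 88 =-88- 45 * sqrt(66) / 832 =-88.44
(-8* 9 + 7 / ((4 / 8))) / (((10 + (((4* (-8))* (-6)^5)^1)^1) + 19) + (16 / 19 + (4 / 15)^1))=-16530 / 70925701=-0.00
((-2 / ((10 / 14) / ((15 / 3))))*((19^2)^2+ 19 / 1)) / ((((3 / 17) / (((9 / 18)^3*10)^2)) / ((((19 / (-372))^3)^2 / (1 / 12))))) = -4560645346345375 / 1325035895703552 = -3.44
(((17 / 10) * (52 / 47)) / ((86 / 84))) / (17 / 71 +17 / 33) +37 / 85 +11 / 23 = 3.35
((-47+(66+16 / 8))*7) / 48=49 / 16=3.06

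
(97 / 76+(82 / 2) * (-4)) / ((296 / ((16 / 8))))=-12367 / 11248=-1.10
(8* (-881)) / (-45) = 7048 / 45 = 156.62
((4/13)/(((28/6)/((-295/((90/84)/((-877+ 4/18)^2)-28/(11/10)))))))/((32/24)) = 27977437917/48818016031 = 0.57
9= 9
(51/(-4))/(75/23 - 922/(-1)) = -1173/85124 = -0.01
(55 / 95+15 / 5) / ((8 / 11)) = 187 / 38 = 4.92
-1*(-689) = 689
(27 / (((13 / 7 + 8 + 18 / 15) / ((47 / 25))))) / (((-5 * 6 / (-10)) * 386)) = 329 / 82990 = 0.00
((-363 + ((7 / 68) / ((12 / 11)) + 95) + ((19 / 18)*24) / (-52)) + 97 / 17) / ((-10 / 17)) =928861 / 2080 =446.57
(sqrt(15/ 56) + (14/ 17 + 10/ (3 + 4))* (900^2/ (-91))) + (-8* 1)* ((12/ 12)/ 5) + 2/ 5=-1085464974/ 54145 + sqrt(210)/ 28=-20046.85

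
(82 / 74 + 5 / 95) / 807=272 / 189107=0.00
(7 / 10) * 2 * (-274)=-1918 / 5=-383.60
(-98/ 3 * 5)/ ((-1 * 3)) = 490/ 9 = 54.44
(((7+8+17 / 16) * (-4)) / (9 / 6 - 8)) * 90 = 11565 / 13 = 889.62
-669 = -669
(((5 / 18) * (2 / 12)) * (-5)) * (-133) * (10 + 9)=63175 / 108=584.95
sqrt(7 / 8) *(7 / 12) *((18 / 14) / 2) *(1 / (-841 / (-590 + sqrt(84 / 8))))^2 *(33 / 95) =-40887 *sqrt(3) / 107506712 + 68925879 *sqrt(14) / 4300268480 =0.06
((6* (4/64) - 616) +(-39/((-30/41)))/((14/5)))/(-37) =33409/2072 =16.12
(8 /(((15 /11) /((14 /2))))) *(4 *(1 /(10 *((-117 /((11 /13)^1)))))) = -13552 /114075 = -0.12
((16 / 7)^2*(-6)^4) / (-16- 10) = -165888 / 637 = -260.42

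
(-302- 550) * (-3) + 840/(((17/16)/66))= 930492/17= 54734.82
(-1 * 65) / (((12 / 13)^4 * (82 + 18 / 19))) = -35272835 / 32679936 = -1.08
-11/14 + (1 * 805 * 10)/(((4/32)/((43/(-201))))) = -38771011/2814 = -13777.90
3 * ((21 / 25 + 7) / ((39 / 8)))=1568 / 325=4.82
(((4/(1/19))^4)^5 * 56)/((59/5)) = 11572571613221637570581697080872696545280/59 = 196145281580027755433588100000000000000.00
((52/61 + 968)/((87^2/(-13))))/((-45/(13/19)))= 665860/26317413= 0.03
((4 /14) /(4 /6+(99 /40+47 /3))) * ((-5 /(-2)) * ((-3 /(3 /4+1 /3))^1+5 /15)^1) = -19000 /205387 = -0.09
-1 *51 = -51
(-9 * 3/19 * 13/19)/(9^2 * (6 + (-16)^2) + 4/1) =-351/7662586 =-0.00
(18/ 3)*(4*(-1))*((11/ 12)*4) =-88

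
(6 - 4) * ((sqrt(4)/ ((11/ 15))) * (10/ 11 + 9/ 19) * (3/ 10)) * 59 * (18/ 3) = 801.00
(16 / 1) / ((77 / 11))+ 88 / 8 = 93 / 7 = 13.29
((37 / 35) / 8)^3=50653 / 21952000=0.00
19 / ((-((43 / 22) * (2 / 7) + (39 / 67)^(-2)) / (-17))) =37828791 / 411056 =92.03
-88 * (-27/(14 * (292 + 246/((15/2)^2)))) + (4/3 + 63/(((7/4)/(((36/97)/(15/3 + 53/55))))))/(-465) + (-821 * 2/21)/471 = 4505638058167/11293970085615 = 0.40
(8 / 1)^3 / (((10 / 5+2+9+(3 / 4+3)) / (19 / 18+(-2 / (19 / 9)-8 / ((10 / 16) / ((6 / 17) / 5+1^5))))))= -2023508992 / 4869225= -415.57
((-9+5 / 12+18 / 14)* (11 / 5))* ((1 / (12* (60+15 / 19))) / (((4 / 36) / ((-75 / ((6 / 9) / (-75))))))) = -2620575 / 1568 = -1671.29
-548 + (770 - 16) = 206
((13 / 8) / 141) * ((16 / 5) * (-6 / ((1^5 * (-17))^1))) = 52 / 3995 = 0.01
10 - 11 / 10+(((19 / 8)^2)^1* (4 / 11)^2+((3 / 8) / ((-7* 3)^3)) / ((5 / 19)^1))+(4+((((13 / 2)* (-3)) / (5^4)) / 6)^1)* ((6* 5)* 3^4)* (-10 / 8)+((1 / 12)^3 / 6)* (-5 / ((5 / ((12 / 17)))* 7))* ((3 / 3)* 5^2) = -184777094169193 / 15239901600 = -12124.56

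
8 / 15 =0.53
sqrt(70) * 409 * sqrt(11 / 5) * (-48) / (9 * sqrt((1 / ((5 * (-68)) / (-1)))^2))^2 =-756486400 * sqrt(154) / 27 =-347694420.06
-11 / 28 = -0.39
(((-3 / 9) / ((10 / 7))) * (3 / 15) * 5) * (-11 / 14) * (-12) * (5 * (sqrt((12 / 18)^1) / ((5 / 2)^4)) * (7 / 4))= -308 * sqrt(6) / 1875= -0.40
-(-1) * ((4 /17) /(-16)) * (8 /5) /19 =-2 /1615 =-0.00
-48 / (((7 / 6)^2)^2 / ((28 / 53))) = -248832 / 18179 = -13.69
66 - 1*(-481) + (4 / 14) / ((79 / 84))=43237 / 79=547.30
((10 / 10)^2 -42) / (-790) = 41 / 790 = 0.05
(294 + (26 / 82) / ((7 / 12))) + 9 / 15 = 423531 / 1435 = 295.14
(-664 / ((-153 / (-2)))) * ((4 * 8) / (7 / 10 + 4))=-424960 / 7191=-59.10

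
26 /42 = 13 /21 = 0.62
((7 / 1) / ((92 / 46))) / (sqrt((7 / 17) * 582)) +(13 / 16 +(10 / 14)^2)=sqrt(69258) / 1164 +1037 / 784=1.55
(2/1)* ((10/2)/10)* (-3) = -3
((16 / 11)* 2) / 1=32 / 11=2.91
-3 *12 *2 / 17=-4.24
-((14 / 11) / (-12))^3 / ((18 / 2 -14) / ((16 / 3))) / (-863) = 686 / 465204465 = 0.00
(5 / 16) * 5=25 / 16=1.56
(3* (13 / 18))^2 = 169 / 36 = 4.69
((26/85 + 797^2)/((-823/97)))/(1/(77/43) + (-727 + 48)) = 403272155979/3654449200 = 110.35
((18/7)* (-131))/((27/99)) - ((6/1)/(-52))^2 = -5844759/4732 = -1235.16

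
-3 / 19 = -0.16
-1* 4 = -4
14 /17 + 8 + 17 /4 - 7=413 /68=6.07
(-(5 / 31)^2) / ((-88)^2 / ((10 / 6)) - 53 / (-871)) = -108875 / 19446158857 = -0.00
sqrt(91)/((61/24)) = 24 * sqrt(91)/61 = 3.75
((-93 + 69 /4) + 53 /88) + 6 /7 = -45763 /616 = -74.29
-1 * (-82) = 82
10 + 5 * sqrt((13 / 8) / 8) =5 * sqrt(13) / 8 + 10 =12.25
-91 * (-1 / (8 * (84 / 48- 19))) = -91 / 138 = -0.66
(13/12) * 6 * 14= 91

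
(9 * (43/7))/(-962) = -387/6734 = -0.06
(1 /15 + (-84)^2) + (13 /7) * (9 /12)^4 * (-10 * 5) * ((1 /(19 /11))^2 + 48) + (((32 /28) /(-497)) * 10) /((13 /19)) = 176673263921881 /31347738240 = 5635.92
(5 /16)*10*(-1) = -25 /8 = -3.12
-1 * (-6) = 6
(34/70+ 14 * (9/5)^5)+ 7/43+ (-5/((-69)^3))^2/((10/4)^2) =26919374883481821866/101510522148065625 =265.19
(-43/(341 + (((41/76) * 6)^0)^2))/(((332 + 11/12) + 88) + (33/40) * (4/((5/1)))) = -2150/7208961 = -0.00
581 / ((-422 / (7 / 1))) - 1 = -4489 / 422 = -10.64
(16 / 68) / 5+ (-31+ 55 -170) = -12406 / 85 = -145.95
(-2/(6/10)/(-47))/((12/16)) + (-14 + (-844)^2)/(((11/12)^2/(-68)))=-2950449116312/51183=-57645099.28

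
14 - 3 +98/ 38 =258/ 19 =13.58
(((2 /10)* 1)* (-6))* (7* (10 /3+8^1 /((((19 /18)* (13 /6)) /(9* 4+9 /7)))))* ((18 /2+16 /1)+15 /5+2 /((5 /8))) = -16651248 /475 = -35055.26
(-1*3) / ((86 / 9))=-27 / 86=-0.31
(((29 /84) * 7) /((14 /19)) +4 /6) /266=221 /14896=0.01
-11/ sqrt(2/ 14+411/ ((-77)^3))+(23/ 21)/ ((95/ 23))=529/ 1995 -847 * sqrt(1247554)/ 32404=-28.93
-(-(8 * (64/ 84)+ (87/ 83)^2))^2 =-1083141829081/ 20929119561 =-51.75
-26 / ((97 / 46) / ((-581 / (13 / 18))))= 962136 / 97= 9918.93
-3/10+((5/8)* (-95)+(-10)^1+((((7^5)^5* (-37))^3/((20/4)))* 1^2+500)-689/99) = -96757213987302104120549104199908198358082956213659067160869996128652441/3960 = -24433639895783359626401290000000000000000000000000000000000000000000.00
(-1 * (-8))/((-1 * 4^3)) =-1/8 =-0.12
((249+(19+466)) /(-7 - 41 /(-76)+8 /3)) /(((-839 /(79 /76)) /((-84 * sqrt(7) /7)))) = -7.61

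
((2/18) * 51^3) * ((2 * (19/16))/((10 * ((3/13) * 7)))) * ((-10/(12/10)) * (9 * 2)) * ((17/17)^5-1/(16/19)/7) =-1692847845/6272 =-269905.59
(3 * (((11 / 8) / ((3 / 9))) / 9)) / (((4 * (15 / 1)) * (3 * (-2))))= -0.00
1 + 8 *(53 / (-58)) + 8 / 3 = -317 / 87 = -3.64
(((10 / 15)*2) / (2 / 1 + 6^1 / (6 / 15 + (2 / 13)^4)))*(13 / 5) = 1487252 / 7284255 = 0.20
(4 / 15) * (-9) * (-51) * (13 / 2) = 3978 / 5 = 795.60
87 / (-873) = -29 / 291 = -0.10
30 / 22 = 15 / 11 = 1.36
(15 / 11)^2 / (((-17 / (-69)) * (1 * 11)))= 15525 / 22627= 0.69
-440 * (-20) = 8800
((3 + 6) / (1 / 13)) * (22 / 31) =2574 / 31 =83.03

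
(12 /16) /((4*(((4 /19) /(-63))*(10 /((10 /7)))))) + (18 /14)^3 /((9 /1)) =-170775 /21952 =-7.78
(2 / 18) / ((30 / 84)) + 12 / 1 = 554 / 45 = 12.31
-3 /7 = -0.43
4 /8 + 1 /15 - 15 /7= -331 /210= -1.58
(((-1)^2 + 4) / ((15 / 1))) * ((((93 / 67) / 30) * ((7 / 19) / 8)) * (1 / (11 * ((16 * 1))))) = 217 / 53771520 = 0.00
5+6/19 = 101/19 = 5.32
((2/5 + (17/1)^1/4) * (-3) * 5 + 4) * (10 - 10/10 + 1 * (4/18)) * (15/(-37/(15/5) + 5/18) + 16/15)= 6308581/58590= 107.67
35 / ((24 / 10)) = 175 / 12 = 14.58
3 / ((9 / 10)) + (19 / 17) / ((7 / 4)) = 1418 / 357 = 3.97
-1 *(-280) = 280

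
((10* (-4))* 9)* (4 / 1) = -1440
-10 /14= -5 /7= -0.71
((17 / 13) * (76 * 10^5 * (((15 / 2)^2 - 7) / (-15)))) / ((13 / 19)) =-24179780000 / 507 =-47691873.77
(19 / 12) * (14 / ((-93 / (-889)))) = 211.89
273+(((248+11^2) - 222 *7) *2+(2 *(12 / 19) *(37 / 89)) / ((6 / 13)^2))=-10625575 / 5073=-2094.53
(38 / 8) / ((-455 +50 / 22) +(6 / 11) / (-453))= -151 / 14392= -0.01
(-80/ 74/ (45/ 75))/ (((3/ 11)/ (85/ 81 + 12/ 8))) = -454300/ 26973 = -16.84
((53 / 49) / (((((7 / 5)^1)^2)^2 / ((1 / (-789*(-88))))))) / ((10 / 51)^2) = 1148775 / 10891473824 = 0.00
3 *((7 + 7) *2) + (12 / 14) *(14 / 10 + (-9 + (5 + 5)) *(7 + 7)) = 486 / 5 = 97.20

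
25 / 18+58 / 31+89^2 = 4421737 / 558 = 7924.26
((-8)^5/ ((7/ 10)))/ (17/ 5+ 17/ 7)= -409600/ 51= -8031.37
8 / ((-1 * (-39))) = 8 / 39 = 0.21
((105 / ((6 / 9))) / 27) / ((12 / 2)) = 35 / 36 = 0.97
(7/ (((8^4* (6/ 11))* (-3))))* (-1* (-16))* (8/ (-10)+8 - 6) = -77/ 3840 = -0.02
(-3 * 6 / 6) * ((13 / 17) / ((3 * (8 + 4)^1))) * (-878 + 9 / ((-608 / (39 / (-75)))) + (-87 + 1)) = 190484879 / 3100800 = 61.43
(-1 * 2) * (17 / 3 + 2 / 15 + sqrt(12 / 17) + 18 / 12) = -73 / 5-4 * sqrt(51) / 17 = -16.28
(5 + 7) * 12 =144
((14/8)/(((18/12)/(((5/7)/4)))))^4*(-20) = -3125/82944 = -0.04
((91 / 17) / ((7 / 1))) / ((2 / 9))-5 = -53 / 34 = -1.56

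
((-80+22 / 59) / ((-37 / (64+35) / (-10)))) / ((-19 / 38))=9302040 / 2183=4261.13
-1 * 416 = -416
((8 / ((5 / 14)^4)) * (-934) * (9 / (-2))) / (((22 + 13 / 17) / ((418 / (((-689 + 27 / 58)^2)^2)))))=4806888269950976 / 28468924976923046875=0.00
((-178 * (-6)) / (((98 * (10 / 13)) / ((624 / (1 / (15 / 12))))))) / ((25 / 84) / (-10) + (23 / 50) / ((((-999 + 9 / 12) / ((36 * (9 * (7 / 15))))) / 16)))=-2162113668000 / 223938197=-9654.96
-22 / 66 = -1 / 3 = -0.33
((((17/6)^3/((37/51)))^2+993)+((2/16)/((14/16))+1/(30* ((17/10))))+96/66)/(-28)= -18371096259421/260115432192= -70.63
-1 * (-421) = 421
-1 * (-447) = 447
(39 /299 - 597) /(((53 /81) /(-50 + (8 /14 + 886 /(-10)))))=5371917408 /42665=125909.23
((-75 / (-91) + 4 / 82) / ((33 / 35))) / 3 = 16285 / 52767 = 0.31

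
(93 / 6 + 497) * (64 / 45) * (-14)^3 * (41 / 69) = -738026240 / 621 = -1188448.05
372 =372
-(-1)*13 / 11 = 1.18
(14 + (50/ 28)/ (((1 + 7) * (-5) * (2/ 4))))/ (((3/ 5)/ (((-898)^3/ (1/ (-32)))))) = 11282269339360/ 21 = 537250920921.90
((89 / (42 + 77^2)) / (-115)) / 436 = -0.00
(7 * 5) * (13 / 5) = 91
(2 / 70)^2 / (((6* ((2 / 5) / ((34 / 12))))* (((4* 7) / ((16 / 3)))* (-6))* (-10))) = 17 / 5556600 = 0.00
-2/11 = -0.18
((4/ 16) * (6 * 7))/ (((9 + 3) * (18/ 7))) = 49/ 144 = 0.34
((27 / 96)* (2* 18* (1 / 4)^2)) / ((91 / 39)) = 243 / 896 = 0.27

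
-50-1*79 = -129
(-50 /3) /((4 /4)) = -50 /3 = -16.67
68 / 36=17 / 9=1.89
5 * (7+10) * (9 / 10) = 153 / 2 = 76.50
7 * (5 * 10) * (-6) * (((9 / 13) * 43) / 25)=-32508 / 13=-2500.62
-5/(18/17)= -85/18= -4.72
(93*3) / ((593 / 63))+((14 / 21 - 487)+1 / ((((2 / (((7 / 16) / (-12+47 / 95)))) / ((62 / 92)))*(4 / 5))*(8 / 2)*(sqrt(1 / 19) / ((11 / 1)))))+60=-705716 / 1779 - 1133825*sqrt(19) / 25742336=-396.88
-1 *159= -159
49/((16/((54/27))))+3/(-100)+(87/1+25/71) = 1326949/14200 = 93.45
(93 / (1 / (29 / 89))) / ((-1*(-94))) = 2697 / 8366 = 0.32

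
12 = 12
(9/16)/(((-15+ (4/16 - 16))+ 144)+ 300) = 3/2204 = 0.00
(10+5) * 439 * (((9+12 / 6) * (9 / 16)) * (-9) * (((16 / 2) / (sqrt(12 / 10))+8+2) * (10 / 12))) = -48893625 / 16 - 3259575 * sqrt(30) / 8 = -5287530.01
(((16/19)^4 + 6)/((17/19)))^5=437120493764620846016184564832/21555029481256941488423243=20279.28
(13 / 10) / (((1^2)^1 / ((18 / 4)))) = 117 / 20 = 5.85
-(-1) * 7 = 7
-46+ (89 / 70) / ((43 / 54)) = -44.40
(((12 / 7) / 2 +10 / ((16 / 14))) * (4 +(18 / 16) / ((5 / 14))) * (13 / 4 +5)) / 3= 188.90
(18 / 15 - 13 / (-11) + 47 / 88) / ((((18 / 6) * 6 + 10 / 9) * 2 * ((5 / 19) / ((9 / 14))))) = 0.19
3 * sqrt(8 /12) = sqrt(6) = 2.45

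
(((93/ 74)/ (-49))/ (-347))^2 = 8649/ 1583122601284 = 0.00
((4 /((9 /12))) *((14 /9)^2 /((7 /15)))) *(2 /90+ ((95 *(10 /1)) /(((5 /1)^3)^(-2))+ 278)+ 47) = 299256552448 /729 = 410502815.43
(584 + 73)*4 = 2628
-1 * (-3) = 3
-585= -585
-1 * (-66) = 66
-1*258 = -258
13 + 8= 21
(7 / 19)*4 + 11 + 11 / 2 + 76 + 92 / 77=278463 / 2926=95.17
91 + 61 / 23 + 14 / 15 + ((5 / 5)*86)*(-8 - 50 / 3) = -233076 / 115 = -2026.75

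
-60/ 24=-5/ 2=-2.50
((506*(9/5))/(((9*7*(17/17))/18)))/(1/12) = 109296/35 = 3122.74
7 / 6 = 1.17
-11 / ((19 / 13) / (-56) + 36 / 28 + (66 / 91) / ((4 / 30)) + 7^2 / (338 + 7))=-2762760 / 1718237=-1.61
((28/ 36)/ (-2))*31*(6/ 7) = -10.33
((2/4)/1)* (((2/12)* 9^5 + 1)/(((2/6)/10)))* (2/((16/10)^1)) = 1476375/8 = 184546.88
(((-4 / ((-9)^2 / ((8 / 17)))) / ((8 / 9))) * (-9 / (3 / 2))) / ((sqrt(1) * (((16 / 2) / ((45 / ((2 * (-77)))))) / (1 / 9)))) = -5 / 7854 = -0.00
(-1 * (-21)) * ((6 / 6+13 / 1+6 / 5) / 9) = 532 / 15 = 35.47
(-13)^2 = 169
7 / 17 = 0.41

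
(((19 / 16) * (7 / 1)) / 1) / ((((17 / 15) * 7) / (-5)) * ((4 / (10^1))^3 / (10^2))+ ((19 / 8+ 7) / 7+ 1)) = 218203125 / 61379594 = 3.55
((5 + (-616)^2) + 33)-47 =379447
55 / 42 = 1.31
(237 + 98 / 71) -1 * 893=-46478 / 71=-654.62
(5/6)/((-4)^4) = 5/1536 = 0.00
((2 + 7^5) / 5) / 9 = 5603 / 15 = 373.53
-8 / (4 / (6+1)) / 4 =-7 / 2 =-3.50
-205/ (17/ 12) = -2460/ 17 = -144.71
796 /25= 31.84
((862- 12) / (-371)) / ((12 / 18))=-1275 / 371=-3.44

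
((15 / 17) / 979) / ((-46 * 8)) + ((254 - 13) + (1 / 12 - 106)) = 2482003831 / 18373872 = 135.08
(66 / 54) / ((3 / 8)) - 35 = -857 / 27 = -31.74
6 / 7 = 0.86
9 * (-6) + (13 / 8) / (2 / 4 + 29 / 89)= -30595 / 588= -52.03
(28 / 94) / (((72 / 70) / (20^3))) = 980000 / 423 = 2316.78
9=9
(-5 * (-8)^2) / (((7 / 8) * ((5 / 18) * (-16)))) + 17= 695 / 7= 99.29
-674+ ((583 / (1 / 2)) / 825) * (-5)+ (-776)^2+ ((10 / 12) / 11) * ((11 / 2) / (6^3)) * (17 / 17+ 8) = 866152729 / 1440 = 601494.95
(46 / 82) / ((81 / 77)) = 1771 / 3321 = 0.53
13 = 13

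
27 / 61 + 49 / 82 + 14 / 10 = 2.44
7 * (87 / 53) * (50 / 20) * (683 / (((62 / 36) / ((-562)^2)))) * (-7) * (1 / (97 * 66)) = -3934304.30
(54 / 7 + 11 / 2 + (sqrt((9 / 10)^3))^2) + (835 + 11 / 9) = 53560427 / 63000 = 850.17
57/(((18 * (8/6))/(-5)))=-95/8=-11.88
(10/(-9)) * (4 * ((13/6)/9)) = -260/243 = -1.07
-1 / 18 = -0.06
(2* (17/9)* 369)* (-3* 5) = -20910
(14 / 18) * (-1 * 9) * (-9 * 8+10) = 434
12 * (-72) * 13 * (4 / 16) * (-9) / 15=1684.80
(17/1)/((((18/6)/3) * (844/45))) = 765/844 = 0.91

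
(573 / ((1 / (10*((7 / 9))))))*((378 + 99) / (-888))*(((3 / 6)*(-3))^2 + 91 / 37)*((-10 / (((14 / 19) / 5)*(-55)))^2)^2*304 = -54595901479278125 / 6874930447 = -7941302.37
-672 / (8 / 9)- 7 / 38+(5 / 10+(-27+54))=-13845 / 19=-728.68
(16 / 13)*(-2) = -32 / 13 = -2.46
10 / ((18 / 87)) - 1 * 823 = -2324 / 3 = -774.67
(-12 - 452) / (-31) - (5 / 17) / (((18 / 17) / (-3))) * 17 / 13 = 38827 / 2418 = 16.06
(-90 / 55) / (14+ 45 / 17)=-306 / 3113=-0.10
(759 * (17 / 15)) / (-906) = -4301 / 4530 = -0.95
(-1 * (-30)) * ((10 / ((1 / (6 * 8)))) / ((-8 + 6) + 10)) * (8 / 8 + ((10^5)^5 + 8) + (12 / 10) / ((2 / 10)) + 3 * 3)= 18000000000000000000000043200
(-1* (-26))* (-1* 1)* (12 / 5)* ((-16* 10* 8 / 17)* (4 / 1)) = 319488 / 17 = 18793.41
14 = 14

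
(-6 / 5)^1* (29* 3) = -522 / 5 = -104.40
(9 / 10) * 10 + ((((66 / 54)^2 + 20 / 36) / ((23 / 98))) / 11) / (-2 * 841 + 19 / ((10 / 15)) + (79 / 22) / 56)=34153110295 / 3794992479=9.00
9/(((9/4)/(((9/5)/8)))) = 9/10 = 0.90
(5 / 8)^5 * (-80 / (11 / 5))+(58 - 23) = 710355 / 22528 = 31.53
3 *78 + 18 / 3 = 240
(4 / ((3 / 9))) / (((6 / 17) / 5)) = 170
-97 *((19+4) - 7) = -1552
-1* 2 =-2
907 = 907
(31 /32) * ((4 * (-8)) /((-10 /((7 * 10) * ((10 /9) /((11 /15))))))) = 10850 /33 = 328.79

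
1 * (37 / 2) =37 / 2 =18.50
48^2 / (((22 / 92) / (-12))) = -1271808 / 11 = -115618.91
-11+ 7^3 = 332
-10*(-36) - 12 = 348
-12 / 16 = -3 / 4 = -0.75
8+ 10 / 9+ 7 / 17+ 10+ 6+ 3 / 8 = 25.90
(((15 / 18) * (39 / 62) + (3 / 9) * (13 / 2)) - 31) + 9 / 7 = -70369 / 2604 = -27.02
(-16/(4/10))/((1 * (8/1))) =-5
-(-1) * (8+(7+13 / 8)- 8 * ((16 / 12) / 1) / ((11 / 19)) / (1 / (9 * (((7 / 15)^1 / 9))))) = 31787 / 3960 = 8.03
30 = 30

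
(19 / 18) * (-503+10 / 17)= -18031 / 34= -530.32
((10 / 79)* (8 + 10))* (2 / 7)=360 / 553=0.65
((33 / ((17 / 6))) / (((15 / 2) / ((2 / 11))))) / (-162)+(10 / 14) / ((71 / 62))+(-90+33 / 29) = -2918790457 / 33077835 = -88.24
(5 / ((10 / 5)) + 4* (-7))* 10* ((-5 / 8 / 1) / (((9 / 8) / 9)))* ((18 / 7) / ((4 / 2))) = 11475 / 7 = 1639.29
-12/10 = -6/5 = -1.20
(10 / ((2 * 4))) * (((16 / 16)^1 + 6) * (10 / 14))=25 / 4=6.25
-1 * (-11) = 11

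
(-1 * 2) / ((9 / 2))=-4 / 9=-0.44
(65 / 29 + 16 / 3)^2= 434281 / 7569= 57.38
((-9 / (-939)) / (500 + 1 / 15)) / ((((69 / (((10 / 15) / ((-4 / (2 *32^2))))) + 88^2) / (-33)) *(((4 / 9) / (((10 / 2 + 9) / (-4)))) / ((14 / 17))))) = 23950080 / 45213523018547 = 0.00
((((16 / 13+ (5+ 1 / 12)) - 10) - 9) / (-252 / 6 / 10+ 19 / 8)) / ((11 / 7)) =138530 / 31317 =4.42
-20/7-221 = -1567/7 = -223.86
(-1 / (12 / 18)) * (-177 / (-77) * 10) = -2655 / 77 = -34.48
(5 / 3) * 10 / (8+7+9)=25 / 36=0.69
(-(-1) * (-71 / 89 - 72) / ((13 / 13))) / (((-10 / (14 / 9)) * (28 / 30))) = 6479 / 534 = 12.13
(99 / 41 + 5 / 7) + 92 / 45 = 5.17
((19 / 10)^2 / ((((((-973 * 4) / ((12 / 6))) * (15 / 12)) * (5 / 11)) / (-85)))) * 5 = 67507 / 48650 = 1.39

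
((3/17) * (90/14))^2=1.29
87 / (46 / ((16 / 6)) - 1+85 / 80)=1392 / 277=5.03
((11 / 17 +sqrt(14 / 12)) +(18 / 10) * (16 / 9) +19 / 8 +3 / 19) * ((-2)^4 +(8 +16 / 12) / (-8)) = 89 * sqrt(42) / 36 +7336181 / 77520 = 110.66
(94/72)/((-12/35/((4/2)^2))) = -1645/108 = -15.23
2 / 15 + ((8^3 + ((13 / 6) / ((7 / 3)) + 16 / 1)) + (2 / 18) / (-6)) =499946 / 945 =529.04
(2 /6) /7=1 /21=0.05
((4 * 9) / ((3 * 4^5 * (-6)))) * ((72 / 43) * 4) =-9 / 688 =-0.01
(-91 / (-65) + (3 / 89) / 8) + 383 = 1368479 / 3560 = 384.40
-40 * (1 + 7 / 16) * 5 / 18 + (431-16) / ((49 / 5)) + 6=57109 / 1764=32.37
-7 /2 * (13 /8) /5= -91 /80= -1.14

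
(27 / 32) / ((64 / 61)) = 1647 / 2048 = 0.80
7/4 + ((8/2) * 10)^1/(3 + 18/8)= 9.37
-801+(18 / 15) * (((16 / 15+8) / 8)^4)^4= -8671502771125375247413 / 10947347259521484375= -792.11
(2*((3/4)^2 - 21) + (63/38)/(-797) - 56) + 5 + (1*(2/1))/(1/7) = -9434341/121144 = -77.88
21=21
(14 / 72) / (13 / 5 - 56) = -0.00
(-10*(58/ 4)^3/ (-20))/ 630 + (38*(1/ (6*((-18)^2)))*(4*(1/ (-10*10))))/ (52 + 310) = 595944683/ 246304800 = 2.42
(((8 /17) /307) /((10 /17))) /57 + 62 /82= 2712509 /3587295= 0.76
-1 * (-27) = 27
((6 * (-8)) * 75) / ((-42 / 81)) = 48600 / 7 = 6942.86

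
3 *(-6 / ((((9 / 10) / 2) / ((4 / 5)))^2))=-512 / 9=-56.89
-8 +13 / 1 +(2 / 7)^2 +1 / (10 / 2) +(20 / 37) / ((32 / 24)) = 51553 / 9065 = 5.69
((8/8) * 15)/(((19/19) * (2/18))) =135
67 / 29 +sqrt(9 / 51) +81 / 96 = sqrt(51) / 17 +2927 / 928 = 3.57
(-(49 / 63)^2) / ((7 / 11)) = -77 / 81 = -0.95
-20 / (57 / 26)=-520 / 57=-9.12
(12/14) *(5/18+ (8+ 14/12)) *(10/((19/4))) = 6800/399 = 17.04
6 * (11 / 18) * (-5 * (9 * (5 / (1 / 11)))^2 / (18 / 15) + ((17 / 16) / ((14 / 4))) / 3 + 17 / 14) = -1886690069 / 504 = -3743432.68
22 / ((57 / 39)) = 286 / 19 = 15.05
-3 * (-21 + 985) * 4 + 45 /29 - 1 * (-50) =-333977 /29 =-11516.45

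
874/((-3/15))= -4370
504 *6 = 3024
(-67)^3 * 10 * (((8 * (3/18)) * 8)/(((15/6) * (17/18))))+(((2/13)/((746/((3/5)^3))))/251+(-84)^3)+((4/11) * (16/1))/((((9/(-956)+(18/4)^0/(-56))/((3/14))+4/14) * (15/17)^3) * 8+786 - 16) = -127806093439044298615946399/9013050676782992125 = -14180114.82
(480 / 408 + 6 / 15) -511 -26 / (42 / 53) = -967886 / 1785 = -542.23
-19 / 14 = -1.36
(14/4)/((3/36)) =42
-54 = -54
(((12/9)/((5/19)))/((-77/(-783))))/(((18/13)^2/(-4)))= -107.50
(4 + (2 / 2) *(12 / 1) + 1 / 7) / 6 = 113 / 42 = 2.69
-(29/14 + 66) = -953/14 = -68.07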